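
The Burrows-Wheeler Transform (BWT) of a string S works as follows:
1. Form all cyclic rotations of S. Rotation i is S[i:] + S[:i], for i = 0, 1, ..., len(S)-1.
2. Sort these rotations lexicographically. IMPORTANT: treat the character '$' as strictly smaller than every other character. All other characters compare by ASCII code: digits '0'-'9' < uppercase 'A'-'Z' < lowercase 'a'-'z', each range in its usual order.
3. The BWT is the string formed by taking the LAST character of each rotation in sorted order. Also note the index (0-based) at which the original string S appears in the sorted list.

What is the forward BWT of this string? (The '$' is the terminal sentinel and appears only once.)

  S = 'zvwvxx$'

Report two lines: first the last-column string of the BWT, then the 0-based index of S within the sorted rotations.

All 7 rotations (rotation i = S[i:]+S[:i]):
  rot[0] = zvwvxx$
  rot[1] = vwvxx$z
  rot[2] = wvxx$zv
  rot[3] = vxx$zvw
  rot[4] = xx$zvwv
  rot[5] = x$zvwvx
  rot[6] = $zvwvxx
Sorted (with $ < everything):
  sorted[0] = $zvwvxx  (last char: 'x')
  sorted[1] = vwvxx$z  (last char: 'z')
  sorted[2] = vxx$zvw  (last char: 'w')
  sorted[3] = wvxx$zv  (last char: 'v')
  sorted[4] = x$zvwvx  (last char: 'x')
  sorted[5] = xx$zvwv  (last char: 'v')
  sorted[6] = zvwvxx$  (last char: '$')
Last column: xzwvxv$
Original string S is at sorted index 6

Answer: xzwvxv$
6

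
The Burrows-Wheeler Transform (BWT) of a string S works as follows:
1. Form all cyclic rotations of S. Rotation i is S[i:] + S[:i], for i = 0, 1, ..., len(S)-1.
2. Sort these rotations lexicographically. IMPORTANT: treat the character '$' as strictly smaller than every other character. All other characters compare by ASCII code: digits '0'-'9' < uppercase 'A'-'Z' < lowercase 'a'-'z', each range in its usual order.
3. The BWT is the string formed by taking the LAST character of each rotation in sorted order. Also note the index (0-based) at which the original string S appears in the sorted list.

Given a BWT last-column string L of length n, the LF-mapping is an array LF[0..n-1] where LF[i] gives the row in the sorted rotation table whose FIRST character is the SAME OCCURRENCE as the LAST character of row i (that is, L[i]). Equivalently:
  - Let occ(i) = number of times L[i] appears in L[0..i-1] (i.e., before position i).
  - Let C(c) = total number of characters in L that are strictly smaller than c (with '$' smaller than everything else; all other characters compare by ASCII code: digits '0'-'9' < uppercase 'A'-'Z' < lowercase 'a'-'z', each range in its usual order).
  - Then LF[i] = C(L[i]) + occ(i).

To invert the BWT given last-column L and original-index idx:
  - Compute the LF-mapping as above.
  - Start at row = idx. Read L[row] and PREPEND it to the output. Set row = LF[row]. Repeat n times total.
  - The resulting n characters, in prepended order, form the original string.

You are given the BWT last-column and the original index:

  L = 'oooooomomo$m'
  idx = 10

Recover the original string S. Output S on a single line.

Answer: oomooomomoo$

Derivation:
LF mapping: 4 5 6 7 8 9 1 10 2 11 0 3
Walk LF starting at row 10, prepending L[row]:
  step 1: row=10, L[10]='$', prepend. Next row=LF[10]=0
  step 2: row=0, L[0]='o', prepend. Next row=LF[0]=4
  step 3: row=4, L[4]='o', prepend. Next row=LF[4]=8
  step 4: row=8, L[8]='m', prepend. Next row=LF[8]=2
  step 5: row=2, L[2]='o', prepend. Next row=LF[2]=6
  step 6: row=6, L[6]='m', prepend. Next row=LF[6]=1
  step 7: row=1, L[1]='o', prepend. Next row=LF[1]=5
  step 8: row=5, L[5]='o', prepend. Next row=LF[5]=9
  step 9: row=9, L[9]='o', prepend. Next row=LF[9]=11
  step 10: row=11, L[11]='m', prepend. Next row=LF[11]=3
  step 11: row=3, L[3]='o', prepend. Next row=LF[3]=7
  step 12: row=7, L[7]='o', prepend. Next row=LF[7]=10
Reversed output: oomooomomoo$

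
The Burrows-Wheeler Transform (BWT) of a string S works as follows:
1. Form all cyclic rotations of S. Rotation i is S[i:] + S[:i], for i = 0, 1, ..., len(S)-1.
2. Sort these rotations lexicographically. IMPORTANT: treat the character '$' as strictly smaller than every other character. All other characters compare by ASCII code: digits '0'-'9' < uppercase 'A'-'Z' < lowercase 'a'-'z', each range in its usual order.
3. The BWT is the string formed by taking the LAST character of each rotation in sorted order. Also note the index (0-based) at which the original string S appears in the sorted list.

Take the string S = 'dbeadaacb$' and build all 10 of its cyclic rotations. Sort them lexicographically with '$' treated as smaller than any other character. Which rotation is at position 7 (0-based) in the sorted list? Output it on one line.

All 10 rotations (rotation i = S[i:]+S[:i]):
  rot[0] = dbeadaacb$
  rot[1] = beadaacb$d
  rot[2] = eadaacb$db
  rot[3] = adaacb$dbe
  rot[4] = daacb$dbea
  rot[5] = aacb$dbead
  rot[6] = acb$dbeada
  rot[7] = cb$dbeadaa
  rot[8] = b$dbeadaac
  rot[9] = $dbeadaacb
Sorted (with $ < everything):
  sorted[0] = $dbeadaacb
  sorted[1] = aacb$dbead
  sorted[2] = acb$dbeada
  sorted[3] = adaacb$dbe
  sorted[4] = b$dbeadaac
  sorted[5] = beadaacb$d
  sorted[6] = cb$dbeadaa
  sorted[7] = daacb$dbea
  sorted[8] = dbeadaacb$
  sorted[9] = eadaacb$db
sorted[7] = daacb$dbea

Answer: daacb$dbea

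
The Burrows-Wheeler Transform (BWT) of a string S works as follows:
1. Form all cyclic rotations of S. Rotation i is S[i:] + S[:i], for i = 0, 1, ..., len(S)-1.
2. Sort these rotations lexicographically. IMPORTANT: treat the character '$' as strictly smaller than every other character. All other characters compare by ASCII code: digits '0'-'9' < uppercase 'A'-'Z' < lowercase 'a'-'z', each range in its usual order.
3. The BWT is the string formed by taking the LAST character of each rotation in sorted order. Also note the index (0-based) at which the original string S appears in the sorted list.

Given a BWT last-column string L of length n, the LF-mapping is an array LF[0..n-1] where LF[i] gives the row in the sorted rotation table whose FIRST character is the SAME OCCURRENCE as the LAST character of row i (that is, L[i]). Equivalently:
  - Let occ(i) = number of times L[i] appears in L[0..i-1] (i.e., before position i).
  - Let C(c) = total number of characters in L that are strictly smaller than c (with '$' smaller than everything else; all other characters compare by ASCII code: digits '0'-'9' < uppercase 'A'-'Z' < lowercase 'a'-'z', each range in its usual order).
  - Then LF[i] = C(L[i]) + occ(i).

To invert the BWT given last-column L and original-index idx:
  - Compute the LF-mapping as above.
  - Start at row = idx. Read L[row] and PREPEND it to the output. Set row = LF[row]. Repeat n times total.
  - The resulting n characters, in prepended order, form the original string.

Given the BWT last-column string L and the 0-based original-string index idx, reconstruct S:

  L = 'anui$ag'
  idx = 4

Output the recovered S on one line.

Answer: iguana$

Derivation:
LF mapping: 1 5 6 4 0 2 3
Walk LF starting at row 4, prepending L[row]:
  step 1: row=4, L[4]='$', prepend. Next row=LF[4]=0
  step 2: row=0, L[0]='a', prepend. Next row=LF[0]=1
  step 3: row=1, L[1]='n', prepend. Next row=LF[1]=5
  step 4: row=5, L[5]='a', prepend. Next row=LF[5]=2
  step 5: row=2, L[2]='u', prepend. Next row=LF[2]=6
  step 6: row=6, L[6]='g', prepend. Next row=LF[6]=3
  step 7: row=3, L[3]='i', prepend. Next row=LF[3]=4
Reversed output: iguana$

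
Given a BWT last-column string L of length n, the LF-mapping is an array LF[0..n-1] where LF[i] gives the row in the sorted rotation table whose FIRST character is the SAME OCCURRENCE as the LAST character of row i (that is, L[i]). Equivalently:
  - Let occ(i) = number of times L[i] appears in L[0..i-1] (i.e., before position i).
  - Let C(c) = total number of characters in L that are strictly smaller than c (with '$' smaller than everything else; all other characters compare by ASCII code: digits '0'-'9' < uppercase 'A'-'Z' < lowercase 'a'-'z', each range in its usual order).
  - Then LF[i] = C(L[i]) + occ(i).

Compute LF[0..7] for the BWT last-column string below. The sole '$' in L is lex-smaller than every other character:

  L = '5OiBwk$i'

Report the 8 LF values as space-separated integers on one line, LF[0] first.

Char counts: '$':1, '5':1, 'B':1, 'O':1, 'i':2, 'k':1, 'w':1
C (first-col start): C('$')=0, C('5')=1, C('B')=2, C('O')=3, C('i')=4, C('k')=6, C('w')=7
L[0]='5': occ=0, LF[0]=C('5')+0=1+0=1
L[1]='O': occ=0, LF[1]=C('O')+0=3+0=3
L[2]='i': occ=0, LF[2]=C('i')+0=4+0=4
L[3]='B': occ=0, LF[3]=C('B')+0=2+0=2
L[4]='w': occ=0, LF[4]=C('w')+0=7+0=7
L[5]='k': occ=0, LF[5]=C('k')+0=6+0=6
L[6]='$': occ=0, LF[6]=C('$')+0=0+0=0
L[7]='i': occ=1, LF[7]=C('i')+1=4+1=5

Answer: 1 3 4 2 7 6 0 5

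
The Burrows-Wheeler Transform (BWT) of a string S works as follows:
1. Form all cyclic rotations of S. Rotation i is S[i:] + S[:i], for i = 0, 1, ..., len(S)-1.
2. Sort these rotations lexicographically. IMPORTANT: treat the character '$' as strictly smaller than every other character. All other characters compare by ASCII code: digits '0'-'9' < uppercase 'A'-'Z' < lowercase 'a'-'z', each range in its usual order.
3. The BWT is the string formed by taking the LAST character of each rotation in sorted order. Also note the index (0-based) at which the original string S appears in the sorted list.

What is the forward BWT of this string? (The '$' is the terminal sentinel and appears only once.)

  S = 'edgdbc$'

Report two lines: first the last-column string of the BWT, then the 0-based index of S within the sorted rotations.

Answer: cdbge$d
5

Derivation:
All 7 rotations (rotation i = S[i:]+S[:i]):
  rot[0] = edgdbc$
  rot[1] = dgdbc$e
  rot[2] = gdbc$ed
  rot[3] = dbc$edg
  rot[4] = bc$edgd
  rot[5] = c$edgdb
  rot[6] = $edgdbc
Sorted (with $ < everything):
  sorted[0] = $edgdbc  (last char: 'c')
  sorted[1] = bc$edgd  (last char: 'd')
  sorted[2] = c$edgdb  (last char: 'b')
  sorted[3] = dbc$edg  (last char: 'g')
  sorted[4] = dgdbc$e  (last char: 'e')
  sorted[5] = edgdbc$  (last char: '$')
  sorted[6] = gdbc$ed  (last char: 'd')
Last column: cdbge$d
Original string S is at sorted index 5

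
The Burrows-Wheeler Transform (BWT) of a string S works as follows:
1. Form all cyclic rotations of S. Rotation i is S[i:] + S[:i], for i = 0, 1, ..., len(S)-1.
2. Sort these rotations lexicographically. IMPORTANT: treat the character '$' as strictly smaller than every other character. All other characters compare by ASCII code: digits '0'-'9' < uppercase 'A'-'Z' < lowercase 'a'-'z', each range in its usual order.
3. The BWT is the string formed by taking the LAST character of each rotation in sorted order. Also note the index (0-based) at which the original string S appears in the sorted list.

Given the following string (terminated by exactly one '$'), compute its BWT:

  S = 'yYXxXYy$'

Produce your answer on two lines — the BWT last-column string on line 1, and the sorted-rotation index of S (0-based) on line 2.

Answer: yxYyXXY$
7

Derivation:
All 8 rotations (rotation i = S[i:]+S[:i]):
  rot[0] = yYXxXYy$
  rot[1] = YXxXYy$y
  rot[2] = XxXYy$yY
  rot[3] = xXYy$yYX
  rot[4] = XYy$yYXx
  rot[5] = Yy$yYXxX
  rot[6] = y$yYXxXY
  rot[7] = $yYXxXYy
Sorted (with $ < everything):
  sorted[0] = $yYXxXYy  (last char: 'y')
  sorted[1] = XYy$yYXx  (last char: 'x')
  sorted[2] = XxXYy$yY  (last char: 'Y')
  sorted[3] = YXxXYy$y  (last char: 'y')
  sorted[4] = Yy$yYXxX  (last char: 'X')
  sorted[5] = xXYy$yYX  (last char: 'X')
  sorted[6] = y$yYXxXY  (last char: 'Y')
  sorted[7] = yYXxXYy$  (last char: '$')
Last column: yxYyXXY$
Original string S is at sorted index 7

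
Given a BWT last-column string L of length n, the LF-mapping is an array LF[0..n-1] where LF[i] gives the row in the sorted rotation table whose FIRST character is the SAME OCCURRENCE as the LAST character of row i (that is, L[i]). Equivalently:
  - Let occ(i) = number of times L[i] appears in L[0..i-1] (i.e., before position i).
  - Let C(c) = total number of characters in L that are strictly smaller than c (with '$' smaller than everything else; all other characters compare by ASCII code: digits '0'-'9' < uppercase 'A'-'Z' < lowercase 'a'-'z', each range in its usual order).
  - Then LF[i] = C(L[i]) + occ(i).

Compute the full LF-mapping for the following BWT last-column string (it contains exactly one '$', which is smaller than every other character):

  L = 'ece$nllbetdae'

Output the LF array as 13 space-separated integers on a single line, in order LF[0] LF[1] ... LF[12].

Char counts: '$':1, 'a':1, 'b':1, 'c':1, 'd':1, 'e':4, 'l':2, 'n':1, 't':1
C (first-col start): C('$')=0, C('a')=1, C('b')=2, C('c')=3, C('d')=4, C('e')=5, C('l')=9, C('n')=11, C('t')=12
L[0]='e': occ=0, LF[0]=C('e')+0=5+0=5
L[1]='c': occ=0, LF[1]=C('c')+0=3+0=3
L[2]='e': occ=1, LF[2]=C('e')+1=5+1=6
L[3]='$': occ=0, LF[3]=C('$')+0=0+0=0
L[4]='n': occ=0, LF[4]=C('n')+0=11+0=11
L[5]='l': occ=0, LF[5]=C('l')+0=9+0=9
L[6]='l': occ=1, LF[6]=C('l')+1=9+1=10
L[7]='b': occ=0, LF[7]=C('b')+0=2+0=2
L[8]='e': occ=2, LF[8]=C('e')+2=5+2=7
L[9]='t': occ=0, LF[9]=C('t')+0=12+0=12
L[10]='d': occ=0, LF[10]=C('d')+0=4+0=4
L[11]='a': occ=0, LF[11]=C('a')+0=1+0=1
L[12]='e': occ=3, LF[12]=C('e')+3=5+3=8

Answer: 5 3 6 0 11 9 10 2 7 12 4 1 8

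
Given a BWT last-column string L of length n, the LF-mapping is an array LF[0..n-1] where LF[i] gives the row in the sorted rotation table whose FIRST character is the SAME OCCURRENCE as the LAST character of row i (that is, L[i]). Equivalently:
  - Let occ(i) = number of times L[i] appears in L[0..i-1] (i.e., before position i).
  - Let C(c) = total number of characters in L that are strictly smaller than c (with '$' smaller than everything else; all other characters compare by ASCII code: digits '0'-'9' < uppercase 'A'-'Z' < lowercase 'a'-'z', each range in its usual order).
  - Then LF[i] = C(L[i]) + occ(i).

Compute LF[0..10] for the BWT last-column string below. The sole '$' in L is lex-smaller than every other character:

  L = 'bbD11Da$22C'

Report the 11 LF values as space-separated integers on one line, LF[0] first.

Answer: 9 10 6 1 2 7 8 0 3 4 5

Derivation:
Char counts: '$':1, '1':2, '2':2, 'C':1, 'D':2, 'a':1, 'b':2
C (first-col start): C('$')=0, C('1')=1, C('2')=3, C('C')=5, C('D')=6, C('a')=8, C('b')=9
L[0]='b': occ=0, LF[0]=C('b')+0=9+0=9
L[1]='b': occ=1, LF[1]=C('b')+1=9+1=10
L[2]='D': occ=0, LF[2]=C('D')+0=6+0=6
L[3]='1': occ=0, LF[3]=C('1')+0=1+0=1
L[4]='1': occ=1, LF[4]=C('1')+1=1+1=2
L[5]='D': occ=1, LF[5]=C('D')+1=6+1=7
L[6]='a': occ=0, LF[6]=C('a')+0=8+0=8
L[7]='$': occ=0, LF[7]=C('$')+0=0+0=0
L[8]='2': occ=0, LF[8]=C('2')+0=3+0=3
L[9]='2': occ=1, LF[9]=C('2')+1=3+1=4
L[10]='C': occ=0, LF[10]=C('C')+0=5+0=5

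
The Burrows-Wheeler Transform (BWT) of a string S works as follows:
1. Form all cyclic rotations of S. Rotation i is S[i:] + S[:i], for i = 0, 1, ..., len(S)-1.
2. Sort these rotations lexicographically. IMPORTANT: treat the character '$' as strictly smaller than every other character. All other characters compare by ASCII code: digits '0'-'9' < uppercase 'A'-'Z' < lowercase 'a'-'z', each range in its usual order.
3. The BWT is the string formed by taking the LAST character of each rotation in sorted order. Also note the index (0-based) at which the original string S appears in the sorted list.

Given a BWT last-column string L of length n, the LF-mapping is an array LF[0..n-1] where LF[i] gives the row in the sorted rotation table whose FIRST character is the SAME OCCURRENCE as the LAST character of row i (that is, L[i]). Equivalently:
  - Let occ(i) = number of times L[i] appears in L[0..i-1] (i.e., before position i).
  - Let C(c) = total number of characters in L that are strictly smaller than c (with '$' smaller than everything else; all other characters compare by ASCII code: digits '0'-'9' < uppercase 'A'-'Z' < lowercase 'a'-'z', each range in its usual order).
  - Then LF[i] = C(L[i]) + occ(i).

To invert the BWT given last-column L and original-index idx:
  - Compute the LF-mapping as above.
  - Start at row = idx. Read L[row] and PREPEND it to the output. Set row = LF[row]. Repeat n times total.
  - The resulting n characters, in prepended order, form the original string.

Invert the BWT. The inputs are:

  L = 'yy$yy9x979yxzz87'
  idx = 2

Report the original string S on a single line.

LF mapping: 9 10 0 11 12 4 7 5 1 6 13 8 14 15 3 2
Walk LF starting at row 2, prepending L[row]:
  step 1: row=2, L[2]='$', prepend. Next row=LF[2]=0
  step 2: row=0, L[0]='y', prepend. Next row=LF[0]=9
  step 3: row=9, L[9]='9', prepend. Next row=LF[9]=6
  step 4: row=6, L[6]='x', prepend. Next row=LF[6]=7
  step 5: row=7, L[7]='9', prepend. Next row=LF[7]=5
  step 6: row=5, L[5]='9', prepend. Next row=LF[5]=4
  step 7: row=4, L[4]='y', prepend. Next row=LF[4]=12
  step 8: row=12, L[12]='z', prepend. Next row=LF[12]=14
  step 9: row=14, L[14]='8', prepend. Next row=LF[14]=3
  step 10: row=3, L[3]='y', prepend. Next row=LF[3]=11
  step 11: row=11, L[11]='x', prepend. Next row=LF[11]=8
  step 12: row=8, L[8]='7', prepend. Next row=LF[8]=1
  step 13: row=1, L[1]='y', prepend. Next row=LF[1]=10
  step 14: row=10, L[10]='y', prepend. Next row=LF[10]=13
  step 15: row=13, L[13]='z', prepend. Next row=LF[13]=15
  step 16: row=15, L[15]='7', prepend. Next row=LF[15]=2
Reversed output: 7zyy7xy8zy99x9y$

Answer: 7zyy7xy8zy99x9y$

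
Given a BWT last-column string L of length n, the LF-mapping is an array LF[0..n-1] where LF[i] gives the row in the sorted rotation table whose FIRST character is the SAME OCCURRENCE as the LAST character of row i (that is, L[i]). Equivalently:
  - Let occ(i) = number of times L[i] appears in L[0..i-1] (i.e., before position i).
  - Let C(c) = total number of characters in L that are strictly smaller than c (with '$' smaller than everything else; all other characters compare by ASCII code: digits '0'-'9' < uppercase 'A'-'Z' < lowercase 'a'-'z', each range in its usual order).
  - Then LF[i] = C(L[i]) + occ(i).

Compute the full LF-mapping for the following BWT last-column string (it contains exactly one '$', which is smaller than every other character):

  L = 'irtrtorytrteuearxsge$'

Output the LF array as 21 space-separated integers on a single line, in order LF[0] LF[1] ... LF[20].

Answer: 6 8 14 9 15 7 10 20 16 11 17 2 18 3 1 12 19 13 5 4 0

Derivation:
Char counts: '$':1, 'a':1, 'e':3, 'g':1, 'i':1, 'o':1, 'r':5, 's':1, 't':4, 'u':1, 'x':1, 'y':1
C (first-col start): C('$')=0, C('a')=1, C('e')=2, C('g')=5, C('i')=6, C('o')=7, C('r')=8, C('s')=13, C('t')=14, C('u')=18, C('x')=19, C('y')=20
L[0]='i': occ=0, LF[0]=C('i')+0=6+0=6
L[1]='r': occ=0, LF[1]=C('r')+0=8+0=8
L[2]='t': occ=0, LF[2]=C('t')+0=14+0=14
L[3]='r': occ=1, LF[3]=C('r')+1=8+1=9
L[4]='t': occ=1, LF[4]=C('t')+1=14+1=15
L[5]='o': occ=0, LF[5]=C('o')+0=7+0=7
L[6]='r': occ=2, LF[6]=C('r')+2=8+2=10
L[7]='y': occ=0, LF[7]=C('y')+0=20+0=20
L[8]='t': occ=2, LF[8]=C('t')+2=14+2=16
L[9]='r': occ=3, LF[9]=C('r')+3=8+3=11
L[10]='t': occ=3, LF[10]=C('t')+3=14+3=17
L[11]='e': occ=0, LF[11]=C('e')+0=2+0=2
L[12]='u': occ=0, LF[12]=C('u')+0=18+0=18
L[13]='e': occ=1, LF[13]=C('e')+1=2+1=3
L[14]='a': occ=0, LF[14]=C('a')+0=1+0=1
L[15]='r': occ=4, LF[15]=C('r')+4=8+4=12
L[16]='x': occ=0, LF[16]=C('x')+0=19+0=19
L[17]='s': occ=0, LF[17]=C('s')+0=13+0=13
L[18]='g': occ=0, LF[18]=C('g')+0=5+0=5
L[19]='e': occ=2, LF[19]=C('e')+2=2+2=4
L[20]='$': occ=0, LF[20]=C('$')+0=0+0=0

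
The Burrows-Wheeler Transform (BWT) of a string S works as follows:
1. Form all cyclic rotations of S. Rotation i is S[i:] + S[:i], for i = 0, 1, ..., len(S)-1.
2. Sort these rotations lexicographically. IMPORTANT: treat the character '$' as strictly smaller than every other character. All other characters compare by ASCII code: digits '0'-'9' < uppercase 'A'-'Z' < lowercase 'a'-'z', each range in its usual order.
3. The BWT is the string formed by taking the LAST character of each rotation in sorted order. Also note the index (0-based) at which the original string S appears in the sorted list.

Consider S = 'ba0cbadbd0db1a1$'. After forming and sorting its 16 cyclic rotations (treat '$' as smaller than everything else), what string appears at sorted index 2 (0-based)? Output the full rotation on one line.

Answer: 0db1a1$ba0cbadbd

Derivation:
All 16 rotations (rotation i = S[i:]+S[:i]):
  rot[0] = ba0cbadbd0db1a1$
  rot[1] = a0cbadbd0db1a1$b
  rot[2] = 0cbadbd0db1a1$ba
  rot[3] = cbadbd0db1a1$ba0
  rot[4] = badbd0db1a1$ba0c
  rot[5] = adbd0db1a1$ba0cb
  rot[6] = dbd0db1a1$ba0cba
  rot[7] = bd0db1a1$ba0cbad
  rot[8] = d0db1a1$ba0cbadb
  rot[9] = 0db1a1$ba0cbadbd
  rot[10] = db1a1$ba0cbadbd0
  rot[11] = b1a1$ba0cbadbd0d
  rot[12] = 1a1$ba0cbadbd0db
  rot[13] = a1$ba0cbadbd0db1
  rot[14] = 1$ba0cbadbd0db1a
  rot[15] = $ba0cbadbd0db1a1
Sorted (with $ < everything):
  sorted[0] = $ba0cbadbd0db1a1
  sorted[1] = 0cbadbd0db1a1$ba
  sorted[2] = 0db1a1$ba0cbadbd
  sorted[3] = 1$ba0cbadbd0db1a
  sorted[4] = 1a1$ba0cbadbd0db
  sorted[5] = a0cbadbd0db1a1$b
  sorted[6] = a1$ba0cbadbd0db1
  sorted[7] = adbd0db1a1$ba0cb
  sorted[8] = b1a1$ba0cbadbd0d
  sorted[9] = ba0cbadbd0db1a1$
  sorted[10] = badbd0db1a1$ba0c
  sorted[11] = bd0db1a1$ba0cbad
  sorted[12] = cbadbd0db1a1$ba0
  sorted[13] = d0db1a1$ba0cbadb
  sorted[14] = db1a1$ba0cbadbd0
  sorted[15] = dbd0db1a1$ba0cba
sorted[2] = 0db1a1$ba0cbadbd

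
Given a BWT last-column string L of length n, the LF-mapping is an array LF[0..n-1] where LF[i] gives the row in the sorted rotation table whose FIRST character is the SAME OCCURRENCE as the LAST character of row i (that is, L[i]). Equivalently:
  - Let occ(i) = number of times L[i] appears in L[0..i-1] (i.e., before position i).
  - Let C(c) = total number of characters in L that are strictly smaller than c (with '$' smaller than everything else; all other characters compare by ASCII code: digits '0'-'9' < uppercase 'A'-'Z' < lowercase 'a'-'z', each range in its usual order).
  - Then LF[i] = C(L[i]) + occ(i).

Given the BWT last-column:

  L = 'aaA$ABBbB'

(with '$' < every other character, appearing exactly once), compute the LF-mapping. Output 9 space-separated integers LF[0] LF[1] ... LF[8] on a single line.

Answer: 6 7 1 0 2 3 4 8 5

Derivation:
Char counts: '$':1, 'A':2, 'B':3, 'a':2, 'b':1
C (first-col start): C('$')=0, C('A')=1, C('B')=3, C('a')=6, C('b')=8
L[0]='a': occ=0, LF[0]=C('a')+0=6+0=6
L[1]='a': occ=1, LF[1]=C('a')+1=6+1=7
L[2]='A': occ=0, LF[2]=C('A')+0=1+0=1
L[3]='$': occ=0, LF[3]=C('$')+0=0+0=0
L[4]='A': occ=1, LF[4]=C('A')+1=1+1=2
L[5]='B': occ=0, LF[5]=C('B')+0=3+0=3
L[6]='B': occ=1, LF[6]=C('B')+1=3+1=4
L[7]='b': occ=0, LF[7]=C('b')+0=8+0=8
L[8]='B': occ=2, LF[8]=C('B')+2=3+2=5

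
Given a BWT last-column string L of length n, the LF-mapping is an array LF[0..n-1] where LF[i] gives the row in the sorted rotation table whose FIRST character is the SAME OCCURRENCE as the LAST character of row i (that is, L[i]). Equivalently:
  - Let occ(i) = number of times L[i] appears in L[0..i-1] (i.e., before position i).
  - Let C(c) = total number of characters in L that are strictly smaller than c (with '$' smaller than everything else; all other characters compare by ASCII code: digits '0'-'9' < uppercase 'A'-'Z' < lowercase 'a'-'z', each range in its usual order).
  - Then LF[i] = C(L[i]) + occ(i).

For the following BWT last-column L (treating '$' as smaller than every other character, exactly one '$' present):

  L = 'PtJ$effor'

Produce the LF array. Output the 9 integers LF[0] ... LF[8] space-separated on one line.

Answer: 2 8 1 0 3 4 5 6 7

Derivation:
Char counts: '$':1, 'J':1, 'P':1, 'e':1, 'f':2, 'o':1, 'r':1, 't':1
C (first-col start): C('$')=0, C('J')=1, C('P')=2, C('e')=3, C('f')=4, C('o')=6, C('r')=7, C('t')=8
L[0]='P': occ=0, LF[0]=C('P')+0=2+0=2
L[1]='t': occ=0, LF[1]=C('t')+0=8+0=8
L[2]='J': occ=0, LF[2]=C('J')+0=1+0=1
L[3]='$': occ=0, LF[3]=C('$')+0=0+0=0
L[4]='e': occ=0, LF[4]=C('e')+0=3+0=3
L[5]='f': occ=0, LF[5]=C('f')+0=4+0=4
L[6]='f': occ=1, LF[6]=C('f')+1=4+1=5
L[7]='o': occ=0, LF[7]=C('o')+0=6+0=6
L[8]='r': occ=0, LF[8]=C('r')+0=7+0=7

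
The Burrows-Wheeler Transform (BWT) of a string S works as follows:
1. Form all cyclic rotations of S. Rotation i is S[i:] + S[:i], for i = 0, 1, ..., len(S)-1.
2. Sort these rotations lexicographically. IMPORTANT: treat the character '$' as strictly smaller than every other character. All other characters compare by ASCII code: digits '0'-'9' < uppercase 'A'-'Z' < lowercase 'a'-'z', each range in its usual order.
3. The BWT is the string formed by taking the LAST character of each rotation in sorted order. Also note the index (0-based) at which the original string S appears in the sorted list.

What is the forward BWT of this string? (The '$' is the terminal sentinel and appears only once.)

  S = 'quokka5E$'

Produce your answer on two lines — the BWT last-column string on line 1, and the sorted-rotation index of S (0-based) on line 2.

All 9 rotations (rotation i = S[i:]+S[:i]):
  rot[0] = quokka5E$
  rot[1] = uokka5E$q
  rot[2] = okka5E$qu
  rot[3] = kka5E$quo
  rot[4] = ka5E$quok
  rot[5] = a5E$quokk
  rot[6] = 5E$quokka
  rot[7] = E$quokka5
  rot[8] = $quokka5E
Sorted (with $ < everything):
  sorted[0] = $quokka5E  (last char: 'E')
  sorted[1] = 5E$quokka  (last char: 'a')
  sorted[2] = E$quokka5  (last char: '5')
  sorted[3] = a5E$quokk  (last char: 'k')
  sorted[4] = ka5E$quok  (last char: 'k')
  sorted[5] = kka5E$quo  (last char: 'o')
  sorted[6] = okka5E$qu  (last char: 'u')
  sorted[7] = quokka5E$  (last char: '$')
  sorted[8] = uokka5E$q  (last char: 'q')
Last column: Ea5kkou$q
Original string S is at sorted index 7

Answer: Ea5kkou$q
7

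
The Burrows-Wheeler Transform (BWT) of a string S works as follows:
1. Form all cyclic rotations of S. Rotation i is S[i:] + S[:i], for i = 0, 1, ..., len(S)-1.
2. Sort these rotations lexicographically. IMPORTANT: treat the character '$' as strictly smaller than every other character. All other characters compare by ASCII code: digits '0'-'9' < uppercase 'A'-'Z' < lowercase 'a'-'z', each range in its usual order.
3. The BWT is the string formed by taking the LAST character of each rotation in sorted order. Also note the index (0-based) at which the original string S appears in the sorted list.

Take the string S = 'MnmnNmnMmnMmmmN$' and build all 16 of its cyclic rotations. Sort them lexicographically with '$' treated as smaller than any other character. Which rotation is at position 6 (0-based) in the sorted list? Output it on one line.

All 16 rotations (rotation i = S[i:]+S[:i]):
  rot[0] = MnmnNmnMmnMmmmN$
  rot[1] = nmnNmnMmnMmmmN$M
  rot[2] = mnNmnMmnMmmmN$Mn
  rot[3] = nNmnMmnMmmmN$Mnm
  rot[4] = NmnMmnMmmmN$Mnmn
  rot[5] = mnMmnMmmmN$MnmnN
  rot[6] = nMmnMmmmN$MnmnNm
  rot[7] = MmnMmmmN$MnmnNmn
  rot[8] = mnMmmmN$MnmnNmnM
  rot[9] = nMmmmN$MnmnNmnMm
  rot[10] = MmmmN$MnmnNmnMmn
  rot[11] = mmmN$MnmnNmnMmnM
  rot[12] = mmN$MnmnNmnMmnMm
  rot[13] = mN$MnmnNmnMmnMmm
  rot[14] = N$MnmnNmnMmnMmmm
  rot[15] = $MnmnNmnMmnMmmmN
Sorted (with $ < everything):
  sorted[0] = $MnmnNmnMmnMmmmN
  sorted[1] = MmmmN$MnmnNmnMmn
  sorted[2] = MmnMmmmN$MnmnNmn
  sorted[3] = MnmnNmnMmnMmmmN$
  sorted[4] = N$MnmnNmnMmnMmmm
  sorted[5] = NmnMmnMmmmN$Mnmn
  sorted[6] = mN$MnmnNmnMmnMmm
  sorted[7] = mmN$MnmnNmnMmnMm
  sorted[8] = mmmN$MnmnNmnMmnM
  sorted[9] = mnMmmmN$MnmnNmnM
  sorted[10] = mnMmnMmmmN$MnmnN
  sorted[11] = mnNmnMmnMmmmN$Mn
  sorted[12] = nMmmmN$MnmnNmnMm
  sorted[13] = nMmnMmmmN$MnmnNm
  sorted[14] = nNmnMmnMmmmN$Mnm
  sorted[15] = nmnNmnMmnMmmmN$M
sorted[6] = mN$MnmnNmnMmnMmm

Answer: mN$MnmnNmnMmnMmm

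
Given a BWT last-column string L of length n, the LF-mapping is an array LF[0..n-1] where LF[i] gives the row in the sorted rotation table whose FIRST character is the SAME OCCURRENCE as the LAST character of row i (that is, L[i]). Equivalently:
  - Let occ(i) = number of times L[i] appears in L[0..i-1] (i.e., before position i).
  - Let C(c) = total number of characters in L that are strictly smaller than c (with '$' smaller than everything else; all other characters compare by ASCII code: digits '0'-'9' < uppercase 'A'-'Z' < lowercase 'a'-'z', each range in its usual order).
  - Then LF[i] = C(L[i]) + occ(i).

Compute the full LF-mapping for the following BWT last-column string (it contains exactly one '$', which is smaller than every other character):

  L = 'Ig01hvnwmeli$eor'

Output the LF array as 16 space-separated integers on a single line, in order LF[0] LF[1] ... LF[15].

Char counts: '$':1, '0':1, '1':1, 'I':1, 'e':2, 'g':1, 'h':1, 'i':1, 'l':1, 'm':1, 'n':1, 'o':1, 'r':1, 'v':1, 'w':1
C (first-col start): C('$')=0, C('0')=1, C('1')=2, C('I')=3, C('e')=4, C('g')=6, C('h')=7, C('i')=8, C('l')=9, C('m')=10, C('n')=11, C('o')=12, C('r')=13, C('v')=14, C('w')=15
L[0]='I': occ=0, LF[0]=C('I')+0=3+0=3
L[1]='g': occ=0, LF[1]=C('g')+0=6+0=6
L[2]='0': occ=0, LF[2]=C('0')+0=1+0=1
L[3]='1': occ=0, LF[3]=C('1')+0=2+0=2
L[4]='h': occ=0, LF[4]=C('h')+0=7+0=7
L[5]='v': occ=0, LF[5]=C('v')+0=14+0=14
L[6]='n': occ=0, LF[6]=C('n')+0=11+0=11
L[7]='w': occ=0, LF[7]=C('w')+0=15+0=15
L[8]='m': occ=0, LF[8]=C('m')+0=10+0=10
L[9]='e': occ=0, LF[9]=C('e')+0=4+0=4
L[10]='l': occ=0, LF[10]=C('l')+0=9+0=9
L[11]='i': occ=0, LF[11]=C('i')+0=8+0=8
L[12]='$': occ=0, LF[12]=C('$')+0=0+0=0
L[13]='e': occ=1, LF[13]=C('e')+1=4+1=5
L[14]='o': occ=0, LF[14]=C('o')+0=12+0=12
L[15]='r': occ=0, LF[15]=C('r')+0=13+0=13

Answer: 3 6 1 2 7 14 11 15 10 4 9 8 0 5 12 13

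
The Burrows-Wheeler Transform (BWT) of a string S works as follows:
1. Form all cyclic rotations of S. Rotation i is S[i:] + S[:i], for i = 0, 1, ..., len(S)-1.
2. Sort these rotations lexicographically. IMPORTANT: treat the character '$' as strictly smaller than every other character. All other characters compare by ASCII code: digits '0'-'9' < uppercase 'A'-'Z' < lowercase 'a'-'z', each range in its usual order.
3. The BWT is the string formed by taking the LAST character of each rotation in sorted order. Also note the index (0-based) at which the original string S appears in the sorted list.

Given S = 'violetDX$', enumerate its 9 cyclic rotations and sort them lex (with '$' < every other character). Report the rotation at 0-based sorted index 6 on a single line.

Answer: oletDX$vi

Derivation:
All 9 rotations (rotation i = S[i:]+S[:i]):
  rot[0] = violetDX$
  rot[1] = ioletDX$v
  rot[2] = oletDX$vi
  rot[3] = letDX$vio
  rot[4] = etDX$viol
  rot[5] = tDX$viole
  rot[6] = DX$violet
  rot[7] = X$violetD
  rot[8] = $violetDX
Sorted (with $ < everything):
  sorted[0] = $violetDX
  sorted[1] = DX$violet
  sorted[2] = X$violetD
  sorted[3] = etDX$viol
  sorted[4] = ioletDX$v
  sorted[5] = letDX$vio
  sorted[6] = oletDX$vi
  sorted[7] = tDX$viole
  sorted[8] = violetDX$
sorted[6] = oletDX$vi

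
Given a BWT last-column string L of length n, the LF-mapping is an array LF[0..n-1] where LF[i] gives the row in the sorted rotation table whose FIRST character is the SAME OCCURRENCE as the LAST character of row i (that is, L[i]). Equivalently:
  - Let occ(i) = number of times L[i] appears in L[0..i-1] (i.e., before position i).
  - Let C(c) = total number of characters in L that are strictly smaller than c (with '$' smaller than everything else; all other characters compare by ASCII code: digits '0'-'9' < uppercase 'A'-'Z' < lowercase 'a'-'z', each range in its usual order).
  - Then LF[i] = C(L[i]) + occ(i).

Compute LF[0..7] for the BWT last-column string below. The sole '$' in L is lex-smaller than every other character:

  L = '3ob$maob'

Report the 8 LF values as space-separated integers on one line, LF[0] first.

Answer: 1 6 3 0 5 2 7 4

Derivation:
Char counts: '$':1, '3':1, 'a':1, 'b':2, 'm':1, 'o':2
C (first-col start): C('$')=0, C('3')=1, C('a')=2, C('b')=3, C('m')=5, C('o')=6
L[0]='3': occ=0, LF[0]=C('3')+0=1+0=1
L[1]='o': occ=0, LF[1]=C('o')+0=6+0=6
L[2]='b': occ=0, LF[2]=C('b')+0=3+0=3
L[3]='$': occ=0, LF[3]=C('$')+0=0+0=0
L[4]='m': occ=0, LF[4]=C('m')+0=5+0=5
L[5]='a': occ=0, LF[5]=C('a')+0=2+0=2
L[6]='o': occ=1, LF[6]=C('o')+1=6+1=7
L[7]='b': occ=1, LF[7]=C('b')+1=3+1=4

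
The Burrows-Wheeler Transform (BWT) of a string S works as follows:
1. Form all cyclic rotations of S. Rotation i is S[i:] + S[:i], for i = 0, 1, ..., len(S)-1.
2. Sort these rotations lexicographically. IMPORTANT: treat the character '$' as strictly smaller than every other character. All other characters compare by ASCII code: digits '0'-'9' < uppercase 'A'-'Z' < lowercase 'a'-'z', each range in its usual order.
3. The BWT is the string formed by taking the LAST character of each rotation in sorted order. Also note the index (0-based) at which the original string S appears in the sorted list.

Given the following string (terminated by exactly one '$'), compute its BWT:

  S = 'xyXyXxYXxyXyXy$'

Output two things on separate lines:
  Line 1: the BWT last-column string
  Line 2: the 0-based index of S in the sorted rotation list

Answer: yyYyyyxX$XXXXxx
8

Derivation:
All 15 rotations (rotation i = S[i:]+S[:i]):
  rot[0] = xyXyXxYXxyXyXy$
  rot[1] = yXyXxYXxyXyXy$x
  rot[2] = XyXxYXxyXyXy$xy
  rot[3] = yXxYXxyXyXy$xyX
  rot[4] = XxYXxyXyXy$xyXy
  rot[5] = xYXxyXyXy$xyXyX
  rot[6] = YXxyXyXy$xyXyXx
  rot[7] = XxyXyXy$xyXyXxY
  rot[8] = xyXyXy$xyXyXxYX
  rot[9] = yXyXy$xyXyXxYXx
  rot[10] = XyXy$xyXyXxYXxy
  rot[11] = yXy$xyXyXxYXxyX
  rot[12] = Xy$xyXyXxYXxyXy
  rot[13] = y$xyXyXxYXxyXyX
  rot[14] = $xyXyXxYXxyXyXy
Sorted (with $ < everything):
  sorted[0] = $xyXyXxYXxyXyXy  (last char: 'y')
  sorted[1] = XxYXxyXyXy$xyXy  (last char: 'y')
  sorted[2] = XxyXyXy$xyXyXxY  (last char: 'Y')
  sorted[3] = Xy$xyXyXxYXxyXy  (last char: 'y')
  sorted[4] = XyXxYXxyXyXy$xy  (last char: 'y')
  sorted[5] = XyXy$xyXyXxYXxy  (last char: 'y')
  sorted[6] = YXxyXyXy$xyXyXx  (last char: 'x')
  sorted[7] = xYXxyXyXy$xyXyX  (last char: 'X')
  sorted[8] = xyXyXxYXxyXyXy$  (last char: '$')
  sorted[9] = xyXyXy$xyXyXxYX  (last char: 'X')
  sorted[10] = y$xyXyXxYXxyXyX  (last char: 'X')
  sorted[11] = yXxYXxyXyXy$xyX  (last char: 'X')
  sorted[12] = yXy$xyXyXxYXxyX  (last char: 'X')
  sorted[13] = yXyXxYXxyXyXy$x  (last char: 'x')
  sorted[14] = yXyXy$xyXyXxYXx  (last char: 'x')
Last column: yyYyyyxX$XXXXxx
Original string S is at sorted index 8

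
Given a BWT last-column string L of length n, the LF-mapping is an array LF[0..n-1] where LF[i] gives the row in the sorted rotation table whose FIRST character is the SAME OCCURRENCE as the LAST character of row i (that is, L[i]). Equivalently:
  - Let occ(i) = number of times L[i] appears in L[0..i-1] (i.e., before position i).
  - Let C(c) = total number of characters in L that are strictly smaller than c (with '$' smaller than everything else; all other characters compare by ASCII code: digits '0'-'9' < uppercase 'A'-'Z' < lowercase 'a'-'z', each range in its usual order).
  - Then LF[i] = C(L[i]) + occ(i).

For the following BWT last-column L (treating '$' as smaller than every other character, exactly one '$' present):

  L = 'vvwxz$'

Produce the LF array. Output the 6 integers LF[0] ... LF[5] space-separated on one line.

Answer: 1 2 3 4 5 0

Derivation:
Char counts: '$':1, 'v':2, 'w':1, 'x':1, 'z':1
C (first-col start): C('$')=0, C('v')=1, C('w')=3, C('x')=4, C('z')=5
L[0]='v': occ=0, LF[0]=C('v')+0=1+0=1
L[1]='v': occ=1, LF[1]=C('v')+1=1+1=2
L[2]='w': occ=0, LF[2]=C('w')+0=3+0=3
L[3]='x': occ=0, LF[3]=C('x')+0=4+0=4
L[4]='z': occ=0, LF[4]=C('z')+0=5+0=5
L[5]='$': occ=0, LF[5]=C('$')+0=0+0=0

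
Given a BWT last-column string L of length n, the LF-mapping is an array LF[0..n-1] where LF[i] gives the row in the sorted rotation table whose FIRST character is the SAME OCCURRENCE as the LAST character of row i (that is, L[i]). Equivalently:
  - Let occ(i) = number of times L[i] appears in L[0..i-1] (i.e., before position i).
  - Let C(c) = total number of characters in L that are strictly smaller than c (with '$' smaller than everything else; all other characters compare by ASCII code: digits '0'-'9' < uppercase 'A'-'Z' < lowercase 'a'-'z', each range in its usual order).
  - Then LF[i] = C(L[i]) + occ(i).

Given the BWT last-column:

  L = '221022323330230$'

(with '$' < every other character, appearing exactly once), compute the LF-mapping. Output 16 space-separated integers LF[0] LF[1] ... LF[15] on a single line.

Answer: 5 6 4 1 7 8 11 9 12 13 14 2 10 15 3 0

Derivation:
Char counts: '$':1, '0':3, '1':1, '2':6, '3':5
C (first-col start): C('$')=0, C('0')=1, C('1')=4, C('2')=5, C('3')=11
L[0]='2': occ=0, LF[0]=C('2')+0=5+0=5
L[1]='2': occ=1, LF[1]=C('2')+1=5+1=6
L[2]='1': occ=0, LF[2]=C('1')+0=4+0=4
L[3]='0': occ=0, LF[3]=C('0')+0=1+0=1
L[4]='2': occ=2, LF[4]=C('2')+2=5+2=7
L[5]='2': occ=3, LF[5]=C('2')+3=5+3=8
L[6]='3': occ=0, LF[6]=C('3')+0=11+0=11
L[7]='2': occ=4, LF[7]=C('2')+4=5+4=9
L[8]='3': occ=1, LF[8]=C('3')+1=11+1=12
L[9]='3': occ=2, LF[9]=C('3')+2=11+2=13
L[10]='3': occ=3, LF[10]=C('3')+3=11+3=14
L[11]='0': occ=1, LF[11]=C('0')+1=1+1=2
L[12]='2': occ=5, LF[12]=C('2')+5=5+5=10
L[13]='3': occ=4, LF[13]=C('3')+4=11+4=15
L[14]='0': occ=2, LF[14]=C('0')+2=1+2=3
L[15]='$': occ=0, LF[15]=C('$')+0=0+0=0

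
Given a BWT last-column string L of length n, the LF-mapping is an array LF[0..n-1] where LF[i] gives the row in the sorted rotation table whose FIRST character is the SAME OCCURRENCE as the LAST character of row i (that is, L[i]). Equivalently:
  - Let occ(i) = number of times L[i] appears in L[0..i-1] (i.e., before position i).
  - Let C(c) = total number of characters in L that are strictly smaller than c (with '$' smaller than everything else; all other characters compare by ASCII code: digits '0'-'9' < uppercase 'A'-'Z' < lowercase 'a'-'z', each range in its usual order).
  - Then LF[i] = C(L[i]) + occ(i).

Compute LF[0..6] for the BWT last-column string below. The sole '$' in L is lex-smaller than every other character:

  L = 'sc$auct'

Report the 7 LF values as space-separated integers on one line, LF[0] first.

Answer: 4 2 0 1 6 3 5

Derivation:
Char counts: '$':1, 'a':1, 'c':2, 's':1, 't':1, 'u':1
C (first-col start): C('$')=0, C('a')=1, C('c')=2, C('s')=4, C('t')=5, C('u')=6
L[0]='s': occ=0, LF[0]=C('s')+0=4+0=4
L[1]='c': occ=0, LF[1]=C('c')+0=2+0=2
L[2]='$': occ=0, LF[2]=C('$')+0=0+0=0
L[3]='a': occ=0, LF[3]=C('a')+0=1+0=1
L[4]='u': occ=0, LF[4]=C('u')+0=6+0=6
L[5]='c': occ=1, LF[5]=C('c')+1=2+1=3
L[6]='t': occ=0, LF[6]=C('t')+0=5+0=5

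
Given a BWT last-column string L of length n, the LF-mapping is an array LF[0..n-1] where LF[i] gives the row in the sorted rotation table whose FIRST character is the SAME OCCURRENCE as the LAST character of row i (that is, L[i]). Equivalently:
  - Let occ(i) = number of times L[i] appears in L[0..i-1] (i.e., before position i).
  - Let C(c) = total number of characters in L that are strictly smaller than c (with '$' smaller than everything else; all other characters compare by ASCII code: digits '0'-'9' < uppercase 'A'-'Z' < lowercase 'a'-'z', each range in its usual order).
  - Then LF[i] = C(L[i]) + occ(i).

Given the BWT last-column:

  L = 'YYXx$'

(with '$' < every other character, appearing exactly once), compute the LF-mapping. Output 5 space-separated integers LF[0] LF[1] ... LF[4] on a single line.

Char counts: '$':1, 'X':1, 'Y':2, 'x':1
C (first-col start): C('$')=0, C('X')=1, C('Y')=2, C('x')=4
L[0]='Y': occ=0, LF[0]=C('Y')+0=2+0=2
L[1]='Y': occ=1, LF[1]=C('Y')+1=2+1=3
L[2]='X': occ=0, LF[2]=C('X')+0=1+0=1
L[3]='x': occ=0, LF[3]=C('x')+0=4+0=4
L[4]='$': occ=0, LF[4]=C('$')+0=0+0=0

Answer: 2 3 1 4 0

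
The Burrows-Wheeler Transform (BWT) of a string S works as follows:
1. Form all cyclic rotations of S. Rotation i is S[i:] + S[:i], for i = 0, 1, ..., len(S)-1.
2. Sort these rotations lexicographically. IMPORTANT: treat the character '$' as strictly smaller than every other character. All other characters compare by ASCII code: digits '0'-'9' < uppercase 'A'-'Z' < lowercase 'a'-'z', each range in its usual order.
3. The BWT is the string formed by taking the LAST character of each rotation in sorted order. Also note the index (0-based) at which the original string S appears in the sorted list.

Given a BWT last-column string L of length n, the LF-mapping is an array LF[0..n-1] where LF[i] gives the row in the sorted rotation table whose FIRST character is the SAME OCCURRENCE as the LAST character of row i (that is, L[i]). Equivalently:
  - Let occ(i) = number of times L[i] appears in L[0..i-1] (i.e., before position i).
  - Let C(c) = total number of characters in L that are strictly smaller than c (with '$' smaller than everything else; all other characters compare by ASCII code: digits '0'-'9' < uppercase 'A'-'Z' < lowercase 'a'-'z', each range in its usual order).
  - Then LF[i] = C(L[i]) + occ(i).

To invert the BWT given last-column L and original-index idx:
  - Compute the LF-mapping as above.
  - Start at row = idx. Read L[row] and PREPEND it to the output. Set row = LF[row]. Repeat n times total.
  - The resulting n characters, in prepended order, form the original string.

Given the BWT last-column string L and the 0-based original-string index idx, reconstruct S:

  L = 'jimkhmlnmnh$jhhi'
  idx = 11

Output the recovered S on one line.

Answer: mhlinkhmjmihhnj$

Derivation:
LF mapping: 7 5 11 9 1 12 10 14 13 15 2 0 8 3 4 6
Walk LF starting at row 11, prepending L[row]:
  step 1: row=11, L[11]='$', prepend. Next row=LF[11]=0
  step 2: row=0, L[0]='j', prepend. Next row=LF[0]=7
  step 3: row=7, L[7]='n', prepend. Next row=LF[7]=14
  step 4: row=14, L[14]='h', prepend. Next row=LF[14]=4
  step 5: row=4, L[4]='h', prepend. Next row=LF[4]=1
  step 6: row=1, L[1]='i', prepend. Next row=LF[1]=5
  step 7: row=5, L[5]='m', prepend. Next row=LF[5]=12
  step 8: row=12, L[12]='j', prepend. Next row=LF[12]=8
  step 9: row=8, L[8]='m', prepend. Next row=LF[8]=13
  step 10: row=13, L[13]='h', prepend. Next row=LF[13]=3
  step 11: row=3, L[3]='k', prepend. Next row=LF[3]=9
  step 12: row=9, L[9]='n', prepend. Next row=LF[9]=15
  step 13: row=15, L[15]='i', prepend. Next row=LF[15]=6
  step 14: row=6, L[6]='l', prepend. Next row=LF[6]=10
  step 15: row=10, L[10]='h', prepend. Next row=LF[10]=2
  step 16: row=2, L[2]='m', prepend. Next row=LF[2]=11
Reversed output: mhlinkhmjmihhnj$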